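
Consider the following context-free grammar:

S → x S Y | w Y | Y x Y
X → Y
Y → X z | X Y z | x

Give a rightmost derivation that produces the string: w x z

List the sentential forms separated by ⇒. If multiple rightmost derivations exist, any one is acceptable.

S ⇒ w Y ⇒ w X z ⇒ w Y z ⇒ w x z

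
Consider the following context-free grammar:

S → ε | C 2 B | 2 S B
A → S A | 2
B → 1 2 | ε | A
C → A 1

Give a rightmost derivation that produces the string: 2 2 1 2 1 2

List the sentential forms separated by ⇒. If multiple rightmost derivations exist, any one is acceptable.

S ⇒ 2 S B ⇒ 2 S 1 2 ⇒ 2 2 S B 1 2 ⇒ 2 2 S 1 2 1 2 ⇒ 2 2 1 2 1 2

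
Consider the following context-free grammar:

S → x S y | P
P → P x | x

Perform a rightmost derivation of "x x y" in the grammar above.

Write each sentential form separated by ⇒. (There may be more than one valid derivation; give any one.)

S ⇒ x S y ⇒ x P y ⇒ x x y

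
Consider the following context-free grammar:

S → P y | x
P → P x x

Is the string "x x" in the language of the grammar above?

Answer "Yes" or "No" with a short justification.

No - no valid derivation exists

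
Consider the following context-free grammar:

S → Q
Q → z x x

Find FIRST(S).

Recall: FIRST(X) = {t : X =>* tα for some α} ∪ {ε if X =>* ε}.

We compute FIRST(S) using the standard algorithm.
FIRST(Q) = {z}
FIRST(S) = {z}
Therefore, FIRST(S) = {z}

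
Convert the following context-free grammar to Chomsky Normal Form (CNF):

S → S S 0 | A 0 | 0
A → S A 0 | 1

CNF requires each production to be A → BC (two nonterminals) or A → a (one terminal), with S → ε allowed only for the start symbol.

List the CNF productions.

T0 → 0; S → 0; A → 1; S → S X0; X0 → S T0; S → A T0; A → S X1; X1 → A T0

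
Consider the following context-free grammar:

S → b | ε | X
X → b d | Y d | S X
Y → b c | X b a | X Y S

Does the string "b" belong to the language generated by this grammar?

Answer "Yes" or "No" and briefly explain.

Yes - a valid derivation exists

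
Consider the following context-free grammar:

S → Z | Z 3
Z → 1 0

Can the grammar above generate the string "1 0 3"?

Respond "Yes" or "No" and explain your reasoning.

Yes - a valid derivation exists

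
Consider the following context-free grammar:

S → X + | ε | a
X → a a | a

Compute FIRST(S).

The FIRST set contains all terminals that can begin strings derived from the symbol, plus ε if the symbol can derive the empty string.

We compute FIRST(S) using the standard algorithm.
FIRST(S) = {a, ε}
FIRST(X) = {a}
Therefore, FIRST(S) = {a, ε}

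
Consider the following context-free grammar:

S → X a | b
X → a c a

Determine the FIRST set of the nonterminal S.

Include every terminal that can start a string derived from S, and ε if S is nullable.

We compute FIRST(S) using the standard algorithm.
FIRST(S) = {a, b}
FIRST(X) = {a}
Therefore, FIRST(S) = {a, b}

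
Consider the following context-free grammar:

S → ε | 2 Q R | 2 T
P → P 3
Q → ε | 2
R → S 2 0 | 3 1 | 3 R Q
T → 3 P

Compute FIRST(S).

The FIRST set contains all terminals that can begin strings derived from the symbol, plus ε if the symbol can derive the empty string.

We compute FIRST(S) using the standard algorithm.
FIRST(P) = {}
FIRST(Q) = {2, ε}
FIRST(R) = {2, 3}
FIRST(S) = {2, ε}
FIRST(T) = {3}
Therefore, FIRST(S) = {2, ε}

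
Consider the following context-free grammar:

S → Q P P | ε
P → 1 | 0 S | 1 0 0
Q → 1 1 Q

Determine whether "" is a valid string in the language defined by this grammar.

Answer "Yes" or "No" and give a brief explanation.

Yes - a valid derivation exists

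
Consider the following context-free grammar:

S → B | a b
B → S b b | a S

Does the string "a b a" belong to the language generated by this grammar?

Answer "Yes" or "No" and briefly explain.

No - no valid derivation exists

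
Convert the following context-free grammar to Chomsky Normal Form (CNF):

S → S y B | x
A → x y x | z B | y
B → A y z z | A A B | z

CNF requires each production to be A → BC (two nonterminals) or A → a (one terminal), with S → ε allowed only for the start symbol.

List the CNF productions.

TY → y; S → x; TX → x; TZ → z; A → y; B → z; S → S X0; X0 → TY B; A → TX X1; X1 → TY TX; A → TZ B; B → A X2; X2 → TY X3; X3 → TZ TZ; B → A X4; X4 → A B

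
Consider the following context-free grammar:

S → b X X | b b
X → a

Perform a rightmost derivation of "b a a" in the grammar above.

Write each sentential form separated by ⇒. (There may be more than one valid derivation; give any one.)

S ⇒ b X X ⇒ b X a ⇒ b a a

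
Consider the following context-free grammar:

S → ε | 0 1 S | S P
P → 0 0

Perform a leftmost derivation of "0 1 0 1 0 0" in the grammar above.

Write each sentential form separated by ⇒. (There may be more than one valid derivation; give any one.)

S ⇒ 0 1 S ⇒ 0 1 0 1 S ⇒ 0 1 0 1 S P ⇒ 0 1 0 1 P ⇒ 0 1 0 1 0 0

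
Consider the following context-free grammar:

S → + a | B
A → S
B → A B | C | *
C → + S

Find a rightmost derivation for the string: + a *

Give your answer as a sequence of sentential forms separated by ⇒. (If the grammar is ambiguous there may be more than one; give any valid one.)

S ⇒ B ⇒ A B ⇒ A * ⇒ S * ⇒ + a *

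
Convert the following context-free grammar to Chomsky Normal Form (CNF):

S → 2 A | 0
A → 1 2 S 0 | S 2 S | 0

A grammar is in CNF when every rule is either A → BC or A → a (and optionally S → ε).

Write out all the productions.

T2 → 2; S → 0; T1 → 1; T0 → 0; A → 0; S → T2 A; A → T1 X0; X0 → T2 X1; X1 → S T0; A → S X2; X2 → T2 S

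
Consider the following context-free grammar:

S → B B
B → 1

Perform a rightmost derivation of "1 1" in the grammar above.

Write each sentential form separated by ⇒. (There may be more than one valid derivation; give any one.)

S ⇒ B B ⇒ B 1 ⇒ 1 1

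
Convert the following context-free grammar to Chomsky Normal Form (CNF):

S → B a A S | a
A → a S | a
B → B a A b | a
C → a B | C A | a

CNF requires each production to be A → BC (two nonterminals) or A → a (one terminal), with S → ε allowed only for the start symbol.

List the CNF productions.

TA → a; S → a; A → a; TB → b; B → a; C → a; S → B X0; X0 → TA X1; X1 → A S; A → TA S; B → B X2; X2 → TA X3; X3 → A TB; C → TA B; C → C A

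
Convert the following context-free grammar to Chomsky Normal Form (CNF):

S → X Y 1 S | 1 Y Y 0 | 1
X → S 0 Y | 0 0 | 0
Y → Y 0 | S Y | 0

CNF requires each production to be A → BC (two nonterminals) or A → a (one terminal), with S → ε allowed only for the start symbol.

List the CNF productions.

T1 → 1; T0 → 0; S → 1; X → 0; Y → 0; S → X X0; X0 → Y X1; X1 → T1 S; S → T1 X2; X2 → Y X3; X3 → Y T0; X → S X4; X4 → T0 Y; X → T0 T0; Y → Y T0; Y → S Y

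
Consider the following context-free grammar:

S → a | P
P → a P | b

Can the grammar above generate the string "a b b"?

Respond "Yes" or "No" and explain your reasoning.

No - no valid derivation exists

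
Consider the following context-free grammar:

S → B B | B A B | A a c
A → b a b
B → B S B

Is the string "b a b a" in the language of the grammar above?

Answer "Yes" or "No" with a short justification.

No - no valid derivation exists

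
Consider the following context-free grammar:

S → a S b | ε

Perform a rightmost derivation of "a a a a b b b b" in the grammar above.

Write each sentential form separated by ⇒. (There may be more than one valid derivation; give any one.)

S ⇒ a S b ⇒ a a S b b ⇒ a a a S b b b ⇒ a a a a S b b b b ⇒ a a a a b b b b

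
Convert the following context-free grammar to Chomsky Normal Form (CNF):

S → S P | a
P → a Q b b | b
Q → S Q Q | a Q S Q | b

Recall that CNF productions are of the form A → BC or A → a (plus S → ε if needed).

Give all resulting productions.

S → a; TA → a; TB → b; P → b; Q → b; S → S P; P → TA X0; X0 → Q X1; X1 → TB TB; Q → S X2; X2 → Q Q; Q → TA X3; X3 → Q X4; X4 → S Q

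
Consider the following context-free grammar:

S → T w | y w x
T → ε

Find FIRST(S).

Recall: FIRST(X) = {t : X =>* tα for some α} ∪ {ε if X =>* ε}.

We compute FIRST(S) using the standard algorithm.
FIRST(S) = {w, y}
FIRST(T) = {ε}
Therefore, FIRST(S) = {w, y}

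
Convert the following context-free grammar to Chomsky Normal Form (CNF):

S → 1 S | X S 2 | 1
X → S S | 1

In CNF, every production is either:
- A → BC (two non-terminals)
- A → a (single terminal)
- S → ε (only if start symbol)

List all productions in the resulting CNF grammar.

T1 → 1; T2 → 2; S → 1; X → 1; S → T1 S; S → X X0; X0 → S T2; X → S S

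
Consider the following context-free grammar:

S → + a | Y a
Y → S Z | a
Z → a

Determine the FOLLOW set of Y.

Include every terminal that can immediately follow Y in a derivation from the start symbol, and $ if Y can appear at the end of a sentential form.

We compute FOLLOW(Y) using the standard algorithm.
FOLLOW(S) starts with {$}.
FIRST(S) = {+, a}
FIRST(Y) = {+, a}
FIRST(Z) = {a}
FOLLOW(S) = {$, a}
FOLLOW(Y) = {a}
FOLLOW(Z) = {a}
Therefore, FOLLOW(Y) = {a}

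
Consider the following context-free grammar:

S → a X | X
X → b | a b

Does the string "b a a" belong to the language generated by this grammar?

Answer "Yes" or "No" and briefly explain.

No - no valid derivation exists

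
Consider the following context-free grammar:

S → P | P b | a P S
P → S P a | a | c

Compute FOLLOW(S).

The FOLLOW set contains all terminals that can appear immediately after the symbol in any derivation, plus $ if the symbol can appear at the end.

We compute FOLLOW(S) using the standard algorithm.
FOLLOW(S) starts with {$}.
FIRST(P) = {a, c}
FIRST(S) = {a, c}
FOLLOW(P) = {$, a, b, c}
FOLLOW(S) = {$, a, c}
Therefore, FOLLOW(S) = {$, a, c}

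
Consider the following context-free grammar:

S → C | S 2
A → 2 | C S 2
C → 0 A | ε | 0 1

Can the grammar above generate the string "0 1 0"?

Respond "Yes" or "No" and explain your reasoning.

No - no valid derivation exists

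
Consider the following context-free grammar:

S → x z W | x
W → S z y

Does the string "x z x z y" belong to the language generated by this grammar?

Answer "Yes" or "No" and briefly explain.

Yes - a valid derivation exists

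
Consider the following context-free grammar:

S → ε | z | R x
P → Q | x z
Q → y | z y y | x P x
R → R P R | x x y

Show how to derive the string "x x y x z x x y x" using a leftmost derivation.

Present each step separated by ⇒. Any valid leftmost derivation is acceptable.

S ⇒ R x ⇒ R P R x ⇒ x x y P R x ⇒ x x y x z R x ⇒ x x y x z x x y x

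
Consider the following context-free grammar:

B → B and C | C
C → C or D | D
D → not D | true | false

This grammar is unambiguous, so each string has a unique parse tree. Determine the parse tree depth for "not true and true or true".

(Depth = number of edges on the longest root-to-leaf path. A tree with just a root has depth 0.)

5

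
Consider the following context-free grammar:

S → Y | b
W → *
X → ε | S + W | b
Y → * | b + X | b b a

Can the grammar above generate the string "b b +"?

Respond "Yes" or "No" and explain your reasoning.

No - no valid derivation exists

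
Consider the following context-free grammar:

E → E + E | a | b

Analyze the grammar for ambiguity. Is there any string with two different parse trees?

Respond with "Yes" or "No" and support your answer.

Yes - the string 'b + a + b + a + a' has two distinct parse trees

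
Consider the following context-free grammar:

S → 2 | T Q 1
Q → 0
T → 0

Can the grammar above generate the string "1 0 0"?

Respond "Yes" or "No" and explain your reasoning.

No - no valid derivation exists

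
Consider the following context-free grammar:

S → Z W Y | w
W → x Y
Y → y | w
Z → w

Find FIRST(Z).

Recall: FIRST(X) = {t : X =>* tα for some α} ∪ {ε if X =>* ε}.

We compute FIRST(Z) using the standard algorithm.
FIRST(S) = {w}
FIRST(W) = {x}
FIRST(Y) = {w, y}
FIRST(Z) = {w}
Therefore, FIRST(Z) = {w}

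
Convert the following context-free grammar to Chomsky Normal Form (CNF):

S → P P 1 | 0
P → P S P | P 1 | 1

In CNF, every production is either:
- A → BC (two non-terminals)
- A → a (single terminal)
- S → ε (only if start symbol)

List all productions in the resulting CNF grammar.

T1 → 1; S → 0; P → 1; S → P X0; X0 → P T1; P → P X1; X1 → S P; P → P T1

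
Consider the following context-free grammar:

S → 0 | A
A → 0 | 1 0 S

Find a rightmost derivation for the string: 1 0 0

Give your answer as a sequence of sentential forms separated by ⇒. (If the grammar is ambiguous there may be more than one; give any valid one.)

S ⇒ A ⇒ 1 0 S ⇒ 1 0 0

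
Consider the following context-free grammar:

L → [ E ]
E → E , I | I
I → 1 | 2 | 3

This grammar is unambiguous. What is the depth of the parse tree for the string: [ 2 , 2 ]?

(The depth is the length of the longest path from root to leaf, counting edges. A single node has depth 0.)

4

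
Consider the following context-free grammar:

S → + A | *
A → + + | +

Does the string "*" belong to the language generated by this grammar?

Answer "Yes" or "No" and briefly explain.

Yes - a valid derivation exists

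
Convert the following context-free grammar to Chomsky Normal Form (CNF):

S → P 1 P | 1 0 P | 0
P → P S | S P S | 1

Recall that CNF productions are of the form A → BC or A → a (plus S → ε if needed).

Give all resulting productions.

T1 → 1; T0 → 0; S → 0; P → 1; S → P X0; X0 → T1 P; S → T1 X1; X1 → T0 P; P → P S; P → S X2; X2 → P S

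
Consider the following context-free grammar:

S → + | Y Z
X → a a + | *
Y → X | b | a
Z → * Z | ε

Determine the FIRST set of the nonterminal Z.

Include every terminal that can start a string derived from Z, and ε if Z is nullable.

We compute FIRST(Z) using the standard algorithm.
FIRST(S) = {*, +, a, b}
FIRST(X) = {*, a}
FIRST(Y) = {*, a, b}
FIRST(Z) = {*, ε}
Therefore, FIRST(Z) = {*, ε}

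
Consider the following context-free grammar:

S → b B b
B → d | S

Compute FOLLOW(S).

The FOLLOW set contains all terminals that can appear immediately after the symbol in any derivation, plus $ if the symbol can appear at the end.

We compute FOLLOW(S) using the standard algorithm.
FOLLOW(S) starts with {$}.
FIRST(B) = {b, d}
FIRST(S) = {b}
FOLLOW(B) = {b}
FOLLOW(S) = {$, b}
Therefore, FOLLOW(S) = {$, b}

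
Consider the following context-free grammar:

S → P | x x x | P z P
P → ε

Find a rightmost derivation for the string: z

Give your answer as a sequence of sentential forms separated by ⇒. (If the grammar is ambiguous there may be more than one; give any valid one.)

S ⇒ P z P ⇒ P z ⇒ z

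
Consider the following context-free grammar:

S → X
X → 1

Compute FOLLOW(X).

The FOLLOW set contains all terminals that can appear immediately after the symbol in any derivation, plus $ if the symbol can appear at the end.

We compute FOLLOW(X) using the standard algorithm.
FOLLOW(S) starts with {$}.
FIRST(S) = {1}
FIRST(X) = {1}
FOLLOW(S) = {$}
FOLLOW(X) = {$}
Therefore, FOLLOW(X) = {$}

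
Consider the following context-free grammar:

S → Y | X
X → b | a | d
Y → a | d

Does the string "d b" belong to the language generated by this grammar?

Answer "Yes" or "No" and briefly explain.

No - no valid derivation exists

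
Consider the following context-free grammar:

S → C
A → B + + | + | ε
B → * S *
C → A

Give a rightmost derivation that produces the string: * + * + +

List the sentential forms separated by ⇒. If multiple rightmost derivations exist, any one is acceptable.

S ⇒ C ⇒ A ⇒ B + + ⇒ * S * + + ⇒ * C * + + ⇒ * A * + + ⇒ * + * + +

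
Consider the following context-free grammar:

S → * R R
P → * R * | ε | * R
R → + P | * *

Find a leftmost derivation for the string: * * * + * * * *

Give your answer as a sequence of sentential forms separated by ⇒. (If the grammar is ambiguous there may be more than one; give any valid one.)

S ⇒ * R R ⇒ * * * R ⇒ * * * + P ⇒ * * * + * R * ⇒ * * * + * * * *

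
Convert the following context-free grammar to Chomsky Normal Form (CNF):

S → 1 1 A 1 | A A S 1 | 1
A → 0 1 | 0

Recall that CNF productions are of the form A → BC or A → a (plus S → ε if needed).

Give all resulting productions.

T1 → 1; S → 1; T0 → 0; A → 0; S → T1 X0; X0 → T1 X1; X1 → A T1; S → A X2; X2 → A X3; X3 → S T1; A → T0 T1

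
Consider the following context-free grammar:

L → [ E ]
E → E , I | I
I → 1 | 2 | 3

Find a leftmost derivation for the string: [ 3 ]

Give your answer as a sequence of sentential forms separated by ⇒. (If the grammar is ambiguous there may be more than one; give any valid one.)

L ⇒ [ E ] ⇒ [ I ] ⇒ [ 3 ]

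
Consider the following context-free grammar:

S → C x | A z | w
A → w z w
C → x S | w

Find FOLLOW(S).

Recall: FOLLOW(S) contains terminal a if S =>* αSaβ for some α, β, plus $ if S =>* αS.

We compute FOLLOW(S) using the standard algorithm.
FOLLOW(S) starts with {$}.
FIRST(A) = {w}
FIRST(C) = {w, x}
FIRST(S) = {w, x}
FOLLOW(A) = {z}
FOLLOW(C) = {x}
FOLLOW(S) = {$, x}
Therefore, FOLLOW(S) = {$, x}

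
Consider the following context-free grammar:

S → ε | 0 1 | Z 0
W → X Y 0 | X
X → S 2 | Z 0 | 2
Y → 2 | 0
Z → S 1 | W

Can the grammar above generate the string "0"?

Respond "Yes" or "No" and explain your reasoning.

No - no valid derivation exists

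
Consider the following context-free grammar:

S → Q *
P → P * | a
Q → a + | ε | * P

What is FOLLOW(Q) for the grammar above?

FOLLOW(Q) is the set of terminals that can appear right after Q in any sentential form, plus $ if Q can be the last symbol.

We compute FOLLOW(Q) using the standard algorithm.
FOLLOW(S) starts with {$}.
FIRST(P) = {a}
FIRST(Q) = {*, a, ε}
FIRST(S) = {*, a}
FOLLOW(P) = {*}
FOLLOW(Q) = {*}
FOLLOW(S) = {$}
Therefore, FOLLOW(Q) = {*}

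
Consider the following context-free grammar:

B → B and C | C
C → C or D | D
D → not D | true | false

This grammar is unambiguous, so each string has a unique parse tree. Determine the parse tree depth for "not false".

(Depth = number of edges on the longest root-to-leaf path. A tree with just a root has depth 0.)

4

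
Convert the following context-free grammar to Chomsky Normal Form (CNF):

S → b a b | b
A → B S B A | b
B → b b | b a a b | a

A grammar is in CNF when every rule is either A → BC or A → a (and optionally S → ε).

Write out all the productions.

TB → b; TA → a; S → b; A → b; B → a; S → TB X0; X0 → TA TB; A → B X1; X1 → S X2; X2 → B A; B → TB TB; B → TB X3; X3 → TA X4; X4 → TA TB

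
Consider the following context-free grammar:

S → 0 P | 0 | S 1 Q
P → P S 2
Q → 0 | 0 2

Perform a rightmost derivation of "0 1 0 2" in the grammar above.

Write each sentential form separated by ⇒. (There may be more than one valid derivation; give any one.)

S ⇒ S 1 Q ⇒ S 1 0 2 ⇒ 0 1 0 2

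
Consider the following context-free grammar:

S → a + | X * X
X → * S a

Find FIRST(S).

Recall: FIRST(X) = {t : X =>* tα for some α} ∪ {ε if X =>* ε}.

We compute FIRST(S) using the standard algorithm.
FIRST(S) = {*, a}
FIRST(X) = {*}
Therefore, FIRST(S) = {*, a}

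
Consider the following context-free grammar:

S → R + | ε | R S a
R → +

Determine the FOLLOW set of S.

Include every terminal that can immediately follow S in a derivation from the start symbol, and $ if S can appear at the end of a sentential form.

We compute FOLLOW(S) using the standard algorithm.
FOLLOW(S) starts with {$}.
FIRST(R) = {+}
FIRST(S) = {+, ε}
FOLLOW(R) = {+, a}
FOLLOW(S) = {$, a}
Therefore, FOLLOW(S) = {$, a}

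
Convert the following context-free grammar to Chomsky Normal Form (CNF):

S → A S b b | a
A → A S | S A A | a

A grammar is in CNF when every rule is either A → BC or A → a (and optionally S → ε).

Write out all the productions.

TB → b; S → a; A → a; S → A X0; X0 → S X1; X1 → TB TB; A → A S; A → S X2; X2 → A A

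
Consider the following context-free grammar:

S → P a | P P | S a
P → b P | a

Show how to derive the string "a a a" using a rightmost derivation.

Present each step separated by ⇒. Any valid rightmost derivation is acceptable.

S ⇒ S a ⇒ P a a ⇒ a a a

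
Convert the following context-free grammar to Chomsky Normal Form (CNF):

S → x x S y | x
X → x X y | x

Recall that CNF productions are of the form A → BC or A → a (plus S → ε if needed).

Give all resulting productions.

TX → x; TY → y; S → x; X → x; S → TX X0; X0 → TX X1; X1 → S TY; X → TX X2; X2 → X TY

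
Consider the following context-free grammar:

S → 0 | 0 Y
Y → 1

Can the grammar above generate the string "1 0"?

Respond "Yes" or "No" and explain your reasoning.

No - no valid derivation exists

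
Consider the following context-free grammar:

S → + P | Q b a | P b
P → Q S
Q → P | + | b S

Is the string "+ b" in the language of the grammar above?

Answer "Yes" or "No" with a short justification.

No - no valid derivation exists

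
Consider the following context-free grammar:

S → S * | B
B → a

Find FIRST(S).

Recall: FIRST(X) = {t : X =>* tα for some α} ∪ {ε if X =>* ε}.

We compute FIRST(S) using the standard algorithm.
FIRST(B) = {a}
FIRST(S) = {a}
Therefore, FIRST(S) = {a}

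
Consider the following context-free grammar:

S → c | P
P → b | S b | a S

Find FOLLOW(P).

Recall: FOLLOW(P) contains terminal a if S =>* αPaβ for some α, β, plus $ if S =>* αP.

We compute FOLLOW(P) using the standard algorithm.
FOLLOW(S) starts with {$}.
FIRST(P) = {a, b, c}
FIRST(S) = {a, b, c}
FOLLOW(P) = {$, b}
FOLLOW(S) = {$, b}
Therefore, FOLLOW(P) = {$, b}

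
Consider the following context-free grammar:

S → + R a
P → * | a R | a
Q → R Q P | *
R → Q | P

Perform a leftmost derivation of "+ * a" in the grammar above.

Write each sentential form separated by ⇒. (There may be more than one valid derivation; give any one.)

S ⇒ + R a ⇒ + Q a ⇒ + * a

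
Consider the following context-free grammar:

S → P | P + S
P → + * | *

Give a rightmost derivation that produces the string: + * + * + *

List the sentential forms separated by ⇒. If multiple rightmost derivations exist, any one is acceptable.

S ⇒ P + S ⇒ P + P + S ⇒ P + P + P ⇒ P + P + * ⇒ P + * + * ⇒ + * + * + *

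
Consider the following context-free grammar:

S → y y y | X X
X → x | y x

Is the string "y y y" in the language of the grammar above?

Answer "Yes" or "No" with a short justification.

Yes - a valid derivation exists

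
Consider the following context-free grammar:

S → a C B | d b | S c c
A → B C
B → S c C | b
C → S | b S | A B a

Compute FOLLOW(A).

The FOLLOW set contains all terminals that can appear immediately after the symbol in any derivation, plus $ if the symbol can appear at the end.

We compute FOLLOW(A) using the standard algorithm.
FOLLOW(S) starts with {$}.
FIRST(A) = {a, b, d}
FIRST(B) = {a, b, d}
FIRST(C) = {a, b, d}
FIRST(S) = {a, d}
FOLLOW(A) = {a, b, d}
FOLLOW(B) = {$, a, b, c, d}
FOLLOW(C) = {$, a, b, c, d}
FOLLOW(S) = {$, a, b, c, d}
Therefore, FOLLOW(A) = {a, b, d}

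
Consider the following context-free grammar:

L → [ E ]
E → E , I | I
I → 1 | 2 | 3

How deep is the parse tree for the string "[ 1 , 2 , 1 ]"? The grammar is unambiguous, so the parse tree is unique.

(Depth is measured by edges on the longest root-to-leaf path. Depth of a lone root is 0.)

5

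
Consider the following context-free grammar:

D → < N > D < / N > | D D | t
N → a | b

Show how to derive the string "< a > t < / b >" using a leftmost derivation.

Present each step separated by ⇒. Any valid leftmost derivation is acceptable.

D ⇒ < N > D < / N > ⇒ < a > D < / N > ⇒ < a > t < / N > ⇒ < a > t < / b >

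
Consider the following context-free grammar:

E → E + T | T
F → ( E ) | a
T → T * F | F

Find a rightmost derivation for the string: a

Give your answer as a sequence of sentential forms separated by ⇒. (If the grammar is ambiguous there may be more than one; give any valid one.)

E ⇒ T ⇒ F ⇒ a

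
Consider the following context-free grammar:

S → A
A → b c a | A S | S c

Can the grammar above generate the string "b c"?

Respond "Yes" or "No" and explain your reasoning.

No - no valid derivation exists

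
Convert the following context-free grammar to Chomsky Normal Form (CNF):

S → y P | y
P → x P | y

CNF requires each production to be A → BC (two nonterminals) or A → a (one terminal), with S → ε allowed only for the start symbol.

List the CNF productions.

TY → y; S → y; TX → x; P → y; S → TY P; P → TX P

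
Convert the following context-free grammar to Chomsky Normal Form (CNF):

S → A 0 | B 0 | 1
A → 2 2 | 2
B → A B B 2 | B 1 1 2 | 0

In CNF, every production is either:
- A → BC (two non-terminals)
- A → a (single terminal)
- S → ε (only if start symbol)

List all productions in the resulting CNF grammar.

T0 → 0; S → 1; T2 → 2; A → 2; T1 → 1; B → 0; S → A T0; S → B T0; A → T2 T2; B → A X0; X0 → B X1; X1 → B T2; B → B X2; X2 → T1 X3; X3 → T1 T2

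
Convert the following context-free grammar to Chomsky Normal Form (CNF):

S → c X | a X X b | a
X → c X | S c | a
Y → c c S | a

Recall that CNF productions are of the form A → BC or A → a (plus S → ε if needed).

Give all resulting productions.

TC → c; TA → a; TB → b; S → a; X → a; Y → a; S → TC X; S → TA X0; X0 → X X1; X1 → X TB; X → TC X; X → S TC; Y → TC X2; X2 → TC S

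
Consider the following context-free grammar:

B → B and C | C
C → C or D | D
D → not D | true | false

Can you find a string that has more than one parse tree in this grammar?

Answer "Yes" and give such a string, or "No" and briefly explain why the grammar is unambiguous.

No - the grammar is unambiguous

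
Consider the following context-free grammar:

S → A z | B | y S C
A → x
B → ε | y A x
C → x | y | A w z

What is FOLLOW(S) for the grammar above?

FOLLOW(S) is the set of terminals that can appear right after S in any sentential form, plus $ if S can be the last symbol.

We compute FOLLOW(S) using the standard algorithm.
FOLLOW(S) starts with {$}.
FIRST(A) = {x}
FIRST(B) = {y, ε}
FIRST(C) = {x, y}
FIRST(S) = {x, y, ε}
FOLLOW(A) = {w, x, z}
FOLLOW(B) = {$, x, y}
FOLLOW(C) = {$, x, y}
FOLLOW(S) = {$, x, y}
Therefore, FOLLOW(S) = {$, x, y}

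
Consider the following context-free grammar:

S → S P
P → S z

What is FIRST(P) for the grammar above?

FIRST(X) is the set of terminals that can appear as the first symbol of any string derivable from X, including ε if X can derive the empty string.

We compute FIRST(P) using the standard algorithm.
FIRST(P) = {}
FIRST(S) = {}
Therefore, FIRST(P) = {}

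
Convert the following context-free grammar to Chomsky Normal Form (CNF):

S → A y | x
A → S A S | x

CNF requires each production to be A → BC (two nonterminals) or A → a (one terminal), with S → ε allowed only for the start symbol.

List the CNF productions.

TY → y; S → x; A → x; S → A TY; A → S X0; X0 → A S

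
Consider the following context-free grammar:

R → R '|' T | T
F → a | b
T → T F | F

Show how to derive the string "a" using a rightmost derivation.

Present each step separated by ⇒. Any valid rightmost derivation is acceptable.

R ⇒ T ⇒ F ⇒ a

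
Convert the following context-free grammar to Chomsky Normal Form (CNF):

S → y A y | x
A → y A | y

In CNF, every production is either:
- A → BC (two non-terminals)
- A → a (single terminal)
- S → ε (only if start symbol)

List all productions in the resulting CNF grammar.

TY → y; S → x; A → y; S → TY X0; X0 → A TY; A → TY A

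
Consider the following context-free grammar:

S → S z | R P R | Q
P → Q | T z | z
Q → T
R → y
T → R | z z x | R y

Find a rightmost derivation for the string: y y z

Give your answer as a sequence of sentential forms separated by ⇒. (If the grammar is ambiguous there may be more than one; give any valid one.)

S ⇒ S z ⇒ Q z ⇒ T z ⇒ R y z ⇒ y y z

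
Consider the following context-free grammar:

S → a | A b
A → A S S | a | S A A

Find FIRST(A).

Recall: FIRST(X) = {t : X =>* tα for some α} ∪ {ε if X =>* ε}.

We compute FIRST(A) using the standard algorithm.
FIRST(A) = {a}
FIRST(S) = {a}
Therefore, FIRST(A) = {a}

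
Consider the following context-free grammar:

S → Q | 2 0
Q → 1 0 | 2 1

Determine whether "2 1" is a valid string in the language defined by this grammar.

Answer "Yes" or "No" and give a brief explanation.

Yes - a valid derivation exists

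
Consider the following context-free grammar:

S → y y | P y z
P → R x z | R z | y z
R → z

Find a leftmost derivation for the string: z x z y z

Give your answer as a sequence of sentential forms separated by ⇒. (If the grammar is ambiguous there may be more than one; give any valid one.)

S ⇒ P y z ⇒ R x z y z ⇒ z x z y z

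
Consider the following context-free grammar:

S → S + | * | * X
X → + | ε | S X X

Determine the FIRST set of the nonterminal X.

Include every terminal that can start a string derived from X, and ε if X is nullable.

We compute FIRST(X) using the standard algorithm.
FIRST(S) = {*}
FIRST(X) = {*, +, ε}
Therefore, FIRST(X) = {*, +, ε}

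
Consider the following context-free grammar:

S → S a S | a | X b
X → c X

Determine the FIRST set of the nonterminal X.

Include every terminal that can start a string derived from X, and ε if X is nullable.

We compute FIRST(X) using the standard algorithm.
FIRST(S) = {a, c}
FIRST(X) = {c}
Therefore, FIRST(X) = {c}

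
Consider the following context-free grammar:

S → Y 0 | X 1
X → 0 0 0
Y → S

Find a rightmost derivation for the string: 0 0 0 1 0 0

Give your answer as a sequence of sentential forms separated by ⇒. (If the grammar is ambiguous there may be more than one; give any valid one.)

S ⇒ Y 0 ⇒ S 0 ⇒ Y 0 0 ⇒ S 0 0 ⇒ X 1 0 0 ⇒ 0 0 0 1 0 0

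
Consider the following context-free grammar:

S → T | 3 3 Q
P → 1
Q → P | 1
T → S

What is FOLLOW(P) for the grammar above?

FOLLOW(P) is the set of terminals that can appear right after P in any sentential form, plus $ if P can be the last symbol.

We compute FOLLOW(P) using the standard algorithm.
FOLLOW(S) starts with {$}.
FIRST(P) = {1}
FIRST(Q) = {1}
FIRST(S) = {3}
FIRST(T) = {3}
FOLLOW(P) = {$}
FOLLOW(Q) = {$}
FOLLOW(S) = {$}
FOLLOW(T) = {$}
Therefore, FOLLOW(P) = {$}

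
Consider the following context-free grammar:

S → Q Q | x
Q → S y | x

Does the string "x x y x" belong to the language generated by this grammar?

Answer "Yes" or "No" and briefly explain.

Yes - a valid derivation exists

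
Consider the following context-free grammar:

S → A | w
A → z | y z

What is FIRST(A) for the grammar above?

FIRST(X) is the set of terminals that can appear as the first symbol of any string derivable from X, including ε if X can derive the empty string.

We compute FIRST(A) using the standard algorithm.
FIRST(A) = {y, z}
FIRST(S) = {w, y, z}
Therefore, FIRST(A) = {y, z}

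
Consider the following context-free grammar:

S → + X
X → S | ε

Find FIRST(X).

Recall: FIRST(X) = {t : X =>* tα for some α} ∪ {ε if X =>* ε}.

We compute FIRST(X) using the standard algorithm.
FIRST(S) = {+}
FIRST(X) = {+, ε}
Therefore, FIRST(X) = {+, ε}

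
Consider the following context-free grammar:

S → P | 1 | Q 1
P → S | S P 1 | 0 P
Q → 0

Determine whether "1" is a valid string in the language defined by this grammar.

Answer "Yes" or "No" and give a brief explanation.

Yes - a valid derivation exists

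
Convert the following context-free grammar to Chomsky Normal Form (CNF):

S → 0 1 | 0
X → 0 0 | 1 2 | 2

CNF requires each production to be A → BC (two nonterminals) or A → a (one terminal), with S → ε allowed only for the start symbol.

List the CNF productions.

T0 → 0; T1 → 1; S → 0; T2 → 2; X → 2; S → T0 T1; X → T0 T0; X → T1 T2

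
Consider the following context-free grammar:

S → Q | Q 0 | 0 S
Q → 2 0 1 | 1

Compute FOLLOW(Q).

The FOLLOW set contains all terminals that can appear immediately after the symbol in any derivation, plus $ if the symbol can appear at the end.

We compute FOLLOW(Q) using the standard algorithm.
FOLLOW(S) starts with {$}.
FIRST(Q) = {1, 2}
FIRST(S) = {0, 1, 2}
FOLLOW(Q) = {$, 0}
FOLLOW(S) = {$}
Therefore, FOLLOW(Q) = {$, 0}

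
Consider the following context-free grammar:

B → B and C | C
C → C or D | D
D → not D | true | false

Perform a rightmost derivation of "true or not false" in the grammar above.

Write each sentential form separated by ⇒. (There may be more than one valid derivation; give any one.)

B ⇒ C ⇒ C or D ⇒ C or not D ⇒ C or not false ⇒ D or not false ⇒ true or not false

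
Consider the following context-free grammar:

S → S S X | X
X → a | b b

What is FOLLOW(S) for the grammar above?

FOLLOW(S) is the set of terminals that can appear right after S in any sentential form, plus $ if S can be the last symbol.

We compute FOLLOW(S) using the standard algorithm.
FOLLOW(S) starts with {$}.
FIRST(S) = {a, b}
FIRST(X) = {a, b}
FOLLOW(S) = {$, a, b}
FOLLOW(X) = {$, a, b}
Therefore, FOLLOW(S) = {$, a, b}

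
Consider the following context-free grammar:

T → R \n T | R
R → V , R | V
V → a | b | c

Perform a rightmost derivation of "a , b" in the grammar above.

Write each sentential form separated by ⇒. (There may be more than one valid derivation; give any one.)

T ⇒ R ⇒ V , R ⇒ V , V ⇒ V , b ⇒ a , b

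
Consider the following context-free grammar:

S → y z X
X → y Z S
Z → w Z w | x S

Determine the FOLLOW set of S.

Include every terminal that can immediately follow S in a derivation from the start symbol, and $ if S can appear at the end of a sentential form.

We compute FOLLOW(S) using the standard algorithm.
FOLLOW(S) starts with {$}.
FIRST(S) = {y}
FIRST(X) = {y}
FIRST(Z) = {w, x}
FOLLOW(S) = {$, w, y}
FOLLOW(X) = {$, w, y}
FOLLOW(Z) = {w, y}
Therefore, FOLLOW(S) = {$, w, y}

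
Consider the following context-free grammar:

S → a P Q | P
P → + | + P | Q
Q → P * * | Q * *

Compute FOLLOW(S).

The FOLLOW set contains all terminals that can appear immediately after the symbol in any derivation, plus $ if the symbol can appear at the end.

We compute FOLLOW(S) using the standard algorithm.
FOLLOW(S) starts with {$}.
FIRST(P) = {+}
FIRST(Q) = {+}
FIRST(S) = {+, a}
FOLLOW(P) = {$, *, +}
FOLLOW(Q) = {$, *, +}
FOLLOW(S) = {$}
Therefore, FOLLOW(S) = {$}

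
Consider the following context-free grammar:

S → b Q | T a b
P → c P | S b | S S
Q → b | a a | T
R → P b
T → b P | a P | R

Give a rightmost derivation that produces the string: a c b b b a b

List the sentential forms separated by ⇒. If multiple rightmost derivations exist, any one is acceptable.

S ⇒ T a b ⇒ a P a b ⇒ a c P a b ⇒ a c S b a b ⇒ a c b Q b a b ⇒ a c b b b a b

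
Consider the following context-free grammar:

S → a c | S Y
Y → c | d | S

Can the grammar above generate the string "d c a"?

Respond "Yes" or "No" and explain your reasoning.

No - no valid derivation exists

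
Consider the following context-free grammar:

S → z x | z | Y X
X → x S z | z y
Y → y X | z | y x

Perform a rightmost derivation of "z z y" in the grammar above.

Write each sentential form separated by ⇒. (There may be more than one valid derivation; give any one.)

S ⇒ Y X ⇒ Y z y ⇒ z z y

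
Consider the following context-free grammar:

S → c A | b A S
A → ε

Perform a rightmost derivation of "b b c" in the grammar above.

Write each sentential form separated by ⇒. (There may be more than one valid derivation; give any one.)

S ⇒ b A S ⇒ b A b A S ⇒ b A b A c A ⇒ b A b A c ⇒ b A b c ⇒ b b c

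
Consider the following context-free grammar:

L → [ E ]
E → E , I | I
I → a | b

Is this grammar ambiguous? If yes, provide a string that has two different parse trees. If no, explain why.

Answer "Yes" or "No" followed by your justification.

No - the grammar is unambiguous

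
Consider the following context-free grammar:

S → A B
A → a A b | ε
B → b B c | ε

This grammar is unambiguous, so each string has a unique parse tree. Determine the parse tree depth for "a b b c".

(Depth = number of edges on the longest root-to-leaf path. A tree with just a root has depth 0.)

3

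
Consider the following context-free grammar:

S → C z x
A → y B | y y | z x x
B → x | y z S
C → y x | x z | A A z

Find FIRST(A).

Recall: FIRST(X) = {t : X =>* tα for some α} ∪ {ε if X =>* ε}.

We compute FIRST(A) using the standard algorithm.
FIRST(A) = {y, z}
FIRST(B) = {x, y}
FIRST(C) = {x, y, z}
FIRST(S) = {x, y, z}
Therefore, FIRST(A) = {y, z}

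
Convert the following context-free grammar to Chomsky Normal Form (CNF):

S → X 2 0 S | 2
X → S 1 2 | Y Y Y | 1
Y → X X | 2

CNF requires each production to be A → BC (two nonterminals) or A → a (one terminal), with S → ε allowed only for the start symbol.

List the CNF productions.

T2 → 2; T0 → 0; S → 2; T1 → 1; X → 1; Y → 2; S → X X0; X0 → T2 X1; X1 → T0 S; X → S X2; X2 → T1 T2; X → Y X3; X3 → Y Y; Y → X X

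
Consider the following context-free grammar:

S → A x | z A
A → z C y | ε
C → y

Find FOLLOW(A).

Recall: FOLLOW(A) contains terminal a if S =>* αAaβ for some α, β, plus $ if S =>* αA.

We compute FOLLOW(A) using the standard algorithm.
FOLLOW(S) starts with {$}.
FIRST(A) = {z, ε}
FIRST(C) = {y}
FIRST(S) = {x, z}
FOLLOW(A) = {$, x}
FOLLOW(C) = {y}
FOLLOW(S) = {$}
Therefore, FOLLOW(A) = {$, x}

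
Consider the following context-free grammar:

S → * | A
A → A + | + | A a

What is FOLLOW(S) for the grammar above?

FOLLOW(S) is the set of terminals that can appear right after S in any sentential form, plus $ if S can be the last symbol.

We compute FOLLOW(S) using the standard algorithm.
FOLLOW(S) starts with {$}.
FIRST(A) = {+}
FIRST(S) = {*, +}
FOLLOW(A) = {$, +, a}
FOLLOW(S) = {$}
Therefore, FOLLOW(S) = {$}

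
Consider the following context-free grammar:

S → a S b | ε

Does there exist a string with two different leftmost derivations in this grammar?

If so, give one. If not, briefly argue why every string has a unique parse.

No - every string in the language has a unique leftmost derivation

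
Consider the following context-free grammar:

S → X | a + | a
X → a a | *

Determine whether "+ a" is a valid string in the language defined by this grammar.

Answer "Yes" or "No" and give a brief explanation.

No - no valid derivation exists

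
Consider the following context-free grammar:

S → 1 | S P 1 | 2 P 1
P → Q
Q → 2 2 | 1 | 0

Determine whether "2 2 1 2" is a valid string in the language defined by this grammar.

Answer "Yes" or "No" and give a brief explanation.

No - no valid derivation exists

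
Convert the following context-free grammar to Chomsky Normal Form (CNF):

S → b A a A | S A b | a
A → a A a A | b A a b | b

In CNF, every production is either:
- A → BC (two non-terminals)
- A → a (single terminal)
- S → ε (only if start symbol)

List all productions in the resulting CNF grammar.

TB → b; TA → a; S → a; A → b; S → TB X0; X0 → A X1; X1 → TA A; S → S X2; X2 → A TB; A → TA X3; X3 → A X4; X4 → TA A; A → TB X5; X5 → A X6; X6 → TA TB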